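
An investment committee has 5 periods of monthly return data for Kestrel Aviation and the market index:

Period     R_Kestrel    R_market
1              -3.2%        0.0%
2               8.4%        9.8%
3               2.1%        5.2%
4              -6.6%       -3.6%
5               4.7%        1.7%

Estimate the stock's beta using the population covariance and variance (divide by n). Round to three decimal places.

Mean R_i = (-3.2 + 8.4 + 2.1 − 6.6 + 4.7) / 5 = 1.0800%
Mean R_m = (0.0 + 9.8 + 5.2 − 3.6 + 1.7) / 5 = 2.6200%
Σ(R_i − R̄_i)(R_m − R̄_m) = 110.8420  ⇒  Cov = 110.8420 / 5 = 22.1684
Σ(R_m − R̄_m)² = 104.6080  ⇒  Var(R_m) = 104.6080 / 5 = 20.9216
β = Cov / Var(R_m) = 22.1684 / 20.9216 = 1.0596

1.060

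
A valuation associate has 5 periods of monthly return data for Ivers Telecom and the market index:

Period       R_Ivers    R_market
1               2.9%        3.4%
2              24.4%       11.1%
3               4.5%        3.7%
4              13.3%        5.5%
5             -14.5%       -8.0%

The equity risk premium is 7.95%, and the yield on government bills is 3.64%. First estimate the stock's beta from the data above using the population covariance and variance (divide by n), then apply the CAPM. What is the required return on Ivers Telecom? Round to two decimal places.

19.69%

Mean R_i = (2.9 + 24.4 + 4.5 + 13.3 − 14.5) / 5 = 6.1200%
Mean R_m = (3.4 + 11.1 + 3.7 + 5.5 − 8.0) / 5 = 3.1400%
Σ(R_i − R̄_i)(R_m − R̄_m) = 390.4160  ⇒  Cov = 390.4160 / 5 = 78.0832
Σ(R_m − R̄_m)² = 193.4120  ⇒  Var(R_m) = 193.4120 / 5 = 38.6824
β = Cov / Var(R_m) = 78.0832 / 38.6824 = 2.0186
E(R) = R_f + β × MRP = 3.64% + 2.0186 × 7.95% = 19.69%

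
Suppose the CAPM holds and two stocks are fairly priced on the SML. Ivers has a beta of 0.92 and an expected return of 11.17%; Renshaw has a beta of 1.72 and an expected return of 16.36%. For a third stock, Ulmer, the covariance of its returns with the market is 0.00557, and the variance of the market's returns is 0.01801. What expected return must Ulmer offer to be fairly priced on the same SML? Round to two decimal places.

7.21%

MRP = (16.36% − 11.17%) / (1.72 − 0.92) = 6.4875%
R_f = 11.17% − 0.92 × 6.4875% = 5.2015%
β_Ulmer = Cov / Var(R_m) = 0.00557 / 0.01801 = 0.3093
E(R_Ulmer) = R_f + β × MRP = 5.2015% + 0.3093 × 6.4875% = 7.21%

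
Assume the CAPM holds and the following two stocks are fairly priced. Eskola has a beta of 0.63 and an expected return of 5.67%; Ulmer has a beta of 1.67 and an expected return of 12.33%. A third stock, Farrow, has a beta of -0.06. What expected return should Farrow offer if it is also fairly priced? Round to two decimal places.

MRP (SML slope) = (12.33% − 5.67%) / (1.67 − 0.63) = 6.66% / 1.04 = 6.4038%
R_f (intercept) = 5.67% − 0.63 × 6.4038% = 1.6356%
E(R_Farrow) = R_f + β × MRP = 1.6356% + -0.06 × 6.4038% = 1.25%

1.25%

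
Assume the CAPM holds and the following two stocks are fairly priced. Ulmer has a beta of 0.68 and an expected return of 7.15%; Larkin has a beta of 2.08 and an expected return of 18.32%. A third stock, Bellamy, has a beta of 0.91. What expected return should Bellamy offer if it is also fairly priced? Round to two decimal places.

8.99%

MRP (SML slope) = (18.32% − 7.15%) / (2.08 − 0.68) = 11.17% / 1.40 = 7.9786%
R_f (intercept) = 7.15% − 0.68 × 7.9786% = 1.7246%
E(R_Bellamy) = R_f + β × MRP = 1.7246% + 0.91 × 7.9786% = 8.99%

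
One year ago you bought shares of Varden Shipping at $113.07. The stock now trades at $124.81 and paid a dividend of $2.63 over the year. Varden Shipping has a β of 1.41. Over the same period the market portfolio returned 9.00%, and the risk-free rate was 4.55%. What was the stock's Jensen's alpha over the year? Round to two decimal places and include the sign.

Realised HPR = (P1 + D1 − P0) / P0 = (124.81 + 2.63 − 113.07) / 113.07 = 14.37 / 113.07 = 12.7089%
MRP = 9.00% − 4.55% = 4.45%
CAPM required = R_f + β·MRP = 4.55% + 1.41 × 4.45% = 10.8245%
α = realised − required = 12.7089% − 10.8245% = +1.88%

+1.88%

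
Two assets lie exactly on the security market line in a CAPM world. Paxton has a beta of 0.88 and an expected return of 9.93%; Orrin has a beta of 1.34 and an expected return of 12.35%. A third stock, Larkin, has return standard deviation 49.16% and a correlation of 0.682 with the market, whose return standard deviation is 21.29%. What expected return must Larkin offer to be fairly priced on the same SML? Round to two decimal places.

13.59%

MRP = (12.35% − 9.93%) / (1.34 − 0.88) = 5.2609%
R_f = 9.93% − 0.88 × 5.2609% = 5.3004%
β_Larkin = ρ·σ_i/σ_m = 0.682 × 49.16 / 21.29 = 1.5748
E(R_Larkin) = R_f + β × MRP = 5.3004% + 1.5748 × 5.2609% = 13.59%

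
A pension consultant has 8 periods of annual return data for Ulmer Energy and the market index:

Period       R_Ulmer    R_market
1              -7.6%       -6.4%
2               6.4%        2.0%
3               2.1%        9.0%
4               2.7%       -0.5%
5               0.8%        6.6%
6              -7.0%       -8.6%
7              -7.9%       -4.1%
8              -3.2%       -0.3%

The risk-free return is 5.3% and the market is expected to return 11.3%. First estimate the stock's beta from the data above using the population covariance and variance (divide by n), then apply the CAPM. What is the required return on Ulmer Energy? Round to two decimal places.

9.31%

Mean R_i = (-7.6 + 6.4 + 2.1 + 2.7 + 0.8 − 7.0 − 7.9 − 3.2) / 8 = -1.7125%
Mean R_m = (-6.4 + 2.0 + 9.0 − 0.5 + 6.6 − 8.6 − 4.1 − 0.3) / 8 = -0.2875%
Σ(R_i − R̄_i)(R_m − R̄_m) = 173.8813  ⇒  Cov = 173.8813 / 8 = 21.7352
Σ(R_m − R̄_m)² = 259.9688  ⇒  Var(R_m) = 259.9688 / 8 = 32.4961
β = Cov / Var(R_m) = 21.7352 / 32.4961 = 0.6689
MRP = 11.3% − 5.3% = 6.00%
E(R) = R_f + β × MRP = 5.3% + 0.6689 × 6.0% = 9.31%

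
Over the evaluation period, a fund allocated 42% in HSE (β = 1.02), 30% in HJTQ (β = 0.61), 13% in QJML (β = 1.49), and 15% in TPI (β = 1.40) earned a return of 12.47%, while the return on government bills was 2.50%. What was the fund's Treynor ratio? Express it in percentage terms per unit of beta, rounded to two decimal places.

β_P = 0.42×1.02 + 0.30×0.61 + 0.13×1.49 + 0.15×1.40 = 1.0151
Treynor = (R_P − R_f) / β_P = (12.47% − 2.50%) / 1.0151 = 9.97% / 1.0151 = 9.82%

9.82%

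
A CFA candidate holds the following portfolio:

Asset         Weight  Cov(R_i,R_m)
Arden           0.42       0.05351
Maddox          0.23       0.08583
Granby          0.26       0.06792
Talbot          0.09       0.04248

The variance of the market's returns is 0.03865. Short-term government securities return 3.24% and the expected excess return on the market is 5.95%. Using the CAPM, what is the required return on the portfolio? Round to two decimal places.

13.05%

β_Arden = 0.05351 / 0.03865 = 1.3845
β_Maddox = 0.08583 / 0.03865 = 2.2207
β_Granby = 0.06792 / 0.03865 = 1.7573
β_Talbot = 0.04248 / 0.03865 = 1.0991
β_P = Σ w_i β_i = 0.42×1.3845 + 0.23×2.2207 + 0.26×1.7573 + 0.09×1.0991 = 1.6481
E(R_P) = R_f + β_P × MRP = 3.24% + 1.6481 × 5.95% = 13.05%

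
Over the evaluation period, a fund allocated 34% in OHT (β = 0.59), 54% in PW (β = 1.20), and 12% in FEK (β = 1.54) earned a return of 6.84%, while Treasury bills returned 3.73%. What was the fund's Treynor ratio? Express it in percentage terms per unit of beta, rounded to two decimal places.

β_P = 0.34×0.59 + 0.54×1.20 + 0.12×1.54 = 1.0334
Treynor = (R_P − R_f) / β_P = (6.84% − 3.73%) / 1.0334 = 3.11% / 1.0334 = 3.01%

3.01%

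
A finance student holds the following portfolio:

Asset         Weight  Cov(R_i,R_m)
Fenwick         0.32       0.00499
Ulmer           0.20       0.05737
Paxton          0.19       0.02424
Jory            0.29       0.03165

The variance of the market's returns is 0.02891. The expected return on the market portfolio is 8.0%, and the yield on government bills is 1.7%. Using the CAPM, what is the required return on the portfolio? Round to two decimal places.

β_Fenwick = 0.00499 / 0.02891 = 0.1726
β_Ulmer = 0.05737 / 0.02891 = 1.9844
β_Paxton = 0.02424 / 0.02891 = 0.8385
β_Jory = 0.03165 / 0.02891 = 1.0948
β_P = Σ w_i β_i = 0.32×0.1726 + 0.20×1.9844 + 0.19×0.8385 + 0.29×1.0948 = 0.9289
MRP = 8.0% − 1.7% = 6.30%
E(R_P) = R_f + β_P × MRP = 1.7% + 0.9289 × 6.3% = 7.55%

7.55%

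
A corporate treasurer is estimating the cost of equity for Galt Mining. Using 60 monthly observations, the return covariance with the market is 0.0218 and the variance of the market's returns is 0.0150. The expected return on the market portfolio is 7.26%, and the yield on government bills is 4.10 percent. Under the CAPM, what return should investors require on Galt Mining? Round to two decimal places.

8.69%

β = Cov(R_i, R_m) / Var(R_m) = 0.0218 / 0.0150 = 1.4533
MRP = 7.26% − 4.10% = 3.16%
E(R) = R_f + β × MRP = 4.10% + 1.4533 × 3.16% = 8.69%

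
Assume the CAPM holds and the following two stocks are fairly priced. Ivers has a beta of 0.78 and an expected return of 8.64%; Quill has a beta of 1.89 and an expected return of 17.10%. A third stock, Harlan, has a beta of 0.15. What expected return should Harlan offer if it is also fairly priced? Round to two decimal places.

MRP (SML slope) = (17.10% − 8.64%) / (1.89 − 0.78) = 8.46% / 1.11 = 7.6216%
R_f (intercept) = 8.64% − 0.78 × 7.6216% = 2.6952%
E(R_Harlan) = R_f + β × MRP = 2.6952% + 0.15 × 7.6216% = 3.84%

3.84%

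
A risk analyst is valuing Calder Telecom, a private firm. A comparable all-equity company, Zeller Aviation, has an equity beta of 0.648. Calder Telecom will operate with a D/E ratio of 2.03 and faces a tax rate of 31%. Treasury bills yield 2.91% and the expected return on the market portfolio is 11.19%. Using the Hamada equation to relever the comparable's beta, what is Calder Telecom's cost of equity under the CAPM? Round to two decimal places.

β_L = β_U × [1 + (1 − t)(D/E)] = 0.648 × [1 + (1 − 0.31) × 2.03]
    = 0.648 × [1 + 0.69 × 2.03] = 0.648 × 2.4007 = 1.5557
MRP = 11.19% − 2.91% = 8.28%
E(R) = R_f + β_L × MRP = 2.91% + 1.5557 × 8.28% = 15.79%

15.79%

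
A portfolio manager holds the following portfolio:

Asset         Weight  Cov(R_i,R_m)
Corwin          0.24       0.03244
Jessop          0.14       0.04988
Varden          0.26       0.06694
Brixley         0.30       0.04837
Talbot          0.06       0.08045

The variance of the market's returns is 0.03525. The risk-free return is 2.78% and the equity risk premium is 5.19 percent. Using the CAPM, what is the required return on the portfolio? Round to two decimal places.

β_Corwin = 0.03244 / 0.03525 = 0.9203
β_Jessop = 0.04988 / 0.03525 = 1.4150
β_Varden = 0.06694 / 0.03525 = 1.8990
β_Brixley = 0.04837 / 0.03525 = 1.3722
β_Talbot = 0.08045 / 0.03525 = 2.2823
β_P = Σ w_i β_i = 0.24×0.9203 + 0.14×1.4150 + 0.26×1.8990 + 0.30×1.3722 + 0.06×2.2823 = 1.4613
E(R_P) = R_f + β_P × MRP = 2.78% + 1.4613 × 5.19% = 10.36%

10.36%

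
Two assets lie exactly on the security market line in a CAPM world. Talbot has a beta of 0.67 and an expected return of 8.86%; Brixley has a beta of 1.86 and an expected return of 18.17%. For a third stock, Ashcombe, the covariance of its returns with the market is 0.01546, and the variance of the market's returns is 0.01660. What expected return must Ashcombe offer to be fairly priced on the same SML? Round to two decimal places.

MRP = (18.17% − 8.86%) / (1.86 − 0.67) = 7.8235%
R_f = 8.86% − 0.67 × 7.8235% = 3.6183%
β_Ashcombe = Cov / Var(R_m) = 0.01546 / 0.01660 = 0.9313
E(R_Ashcombe) = R_f + β × MRP = 3.6183% + 0.9313 × 7.8235% = 10.90%

10.90%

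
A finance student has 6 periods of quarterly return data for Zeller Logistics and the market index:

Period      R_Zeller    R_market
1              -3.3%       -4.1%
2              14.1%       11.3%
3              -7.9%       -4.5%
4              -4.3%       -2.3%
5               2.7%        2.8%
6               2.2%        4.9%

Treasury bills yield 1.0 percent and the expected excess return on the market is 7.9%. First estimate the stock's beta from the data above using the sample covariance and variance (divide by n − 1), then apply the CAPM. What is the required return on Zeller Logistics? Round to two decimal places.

Mean R_i = (-3.3 + 14.1 − 7.9 − 4.3 + 2.7 + 2.2) / 6 = 0.5833%
Mean R_m = (-4.1 + 11.3 − 4.5 − 2.3 + 2.8 + 4.9) / 6 = 1.3500%
Σ(R_i − R̄_i)(R_m − R̄_m) = 231.9150  ⇒  Cov = 231.9150 / 5 = 46.3830
Σ(R_m − R̄_m)² = 190.9550  ⇒  Var(R_m) = 190.9550 / 5 = 38.1910
β = Cov / Var(R_m) = 46.3830 / 38.1910 = 1.2145
E(R) = R_f + β × MRP = 1.0% + 1.2145 × 7.9% = 10.59%

10.59%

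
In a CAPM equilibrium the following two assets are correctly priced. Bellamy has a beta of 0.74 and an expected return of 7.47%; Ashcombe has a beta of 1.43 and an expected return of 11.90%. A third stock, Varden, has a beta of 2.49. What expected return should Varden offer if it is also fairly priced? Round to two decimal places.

18.71%

MRP (SML slope) = (11.90% − 7.47%) / (1.43 − 0.74) = 4.43% / 0.69 = 6.4203%
R_f (intercept) = 7.47% − 0.74 × 6.4203% = 2.7190%
E(R_Varden) = R_f + β × MRP = 2.7190% + 2.49 × 6.4203% = 18.71%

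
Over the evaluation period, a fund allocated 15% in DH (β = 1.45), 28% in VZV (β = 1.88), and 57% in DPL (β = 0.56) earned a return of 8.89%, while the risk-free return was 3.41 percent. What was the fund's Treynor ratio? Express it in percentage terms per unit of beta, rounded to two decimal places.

5.15%

β_P = 0.15×1.45 + 0.28×1.88 + 0.57×0.56 = 1.0631
Treynor = (R_P − R_f) / β_P = (8.89% − 3.41%) / 1.0631 = 5.48% / 1.0631 = 5.15%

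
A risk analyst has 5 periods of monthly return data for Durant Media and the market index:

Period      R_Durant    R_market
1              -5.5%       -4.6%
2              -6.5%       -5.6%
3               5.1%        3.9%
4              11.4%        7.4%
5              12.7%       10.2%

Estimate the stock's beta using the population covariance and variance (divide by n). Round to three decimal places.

1.277

Mean R_i = (-5.5 − 6.5 + 5.1 + 11.4 + 12.7) / 5 = 3.4400%
Mean R_m = (-4.6 − 5.6 + 3.9 + 7.4 + 10.2) / 5 = 2.2600%
Σ(R_i − R̄_i)(R_m − R̄_m) = 256.6180  ⇒  Cov = 256.6180 / 5 = 51.3236
Σ(R_m − R̄_m)² = 200.9920  ⇒  Var(R_m) = 200.9920 / 5 = 40.1984
β = Cov / Var(R_m) = 51.3236 / 40.1984 = 1.2768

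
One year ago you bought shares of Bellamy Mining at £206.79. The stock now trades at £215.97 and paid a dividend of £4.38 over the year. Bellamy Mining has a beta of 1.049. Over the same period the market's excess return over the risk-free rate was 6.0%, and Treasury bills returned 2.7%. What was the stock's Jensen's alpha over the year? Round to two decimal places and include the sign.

Realised HPR = (P1 + D1 − P0) / P0 = (215.97 + 4.38 − 206.79) / 206.79 = 13.56 / 206.79 = 6.5574%
CAPM required = R_f + β·MRP = 2.7% + 1.049 × 6.0% = 8.9940%
α = realised − required = 6.5574% − 8.9940% = -2.44%

-2.44%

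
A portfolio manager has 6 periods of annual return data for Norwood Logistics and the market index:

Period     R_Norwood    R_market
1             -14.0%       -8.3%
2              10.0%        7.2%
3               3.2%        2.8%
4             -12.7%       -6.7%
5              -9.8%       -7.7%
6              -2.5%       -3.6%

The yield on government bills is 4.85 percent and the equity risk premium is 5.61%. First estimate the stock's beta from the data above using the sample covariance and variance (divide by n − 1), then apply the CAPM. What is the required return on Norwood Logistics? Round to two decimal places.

Mean R_i = (-14.0 + 10.0 + 3.2 − 12.7 − 9.8 − 2.5) / 6 = -4.3000%
Mean R_m = (-8.3 + 7.2 + 2.8 − 6.7 − 7.7 − 3.6) / 6 = -2.7167%
Σ(R_i − R̄_i)(R_m − R̄_m) = 296.6200  ⇒  Cov = 296.6200 / 5 = 59.3240
Σ(R_m − R̄_m)² = 201.4283  ⇒  Var(R_m) = 201.4283 / 5 = 40.2857
β = Cov / Var(R_m) = 59.3240 / 40.2857 = 1.4726
E(R) = R_f + β × MRP = 4.85% + 1.4726 × 5.61% = 13.11%

13.11%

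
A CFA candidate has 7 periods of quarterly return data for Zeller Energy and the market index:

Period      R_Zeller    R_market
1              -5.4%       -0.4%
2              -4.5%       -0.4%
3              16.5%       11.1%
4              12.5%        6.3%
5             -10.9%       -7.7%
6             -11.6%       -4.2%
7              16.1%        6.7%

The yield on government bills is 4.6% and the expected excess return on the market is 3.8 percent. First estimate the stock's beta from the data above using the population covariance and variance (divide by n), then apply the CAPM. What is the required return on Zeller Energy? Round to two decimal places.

11.53%

Mean R_i = (-5.4 − 4.5 + 16.5 + 12.5 − 10.9 − 11.6 + 16.1) / 7 = 1.8143%
Mean R_m = (-0.4 − 0.4 + 11.1 + 6.3 − 7.7 − 4.2 + 6.7) / 7 = 1.6286%
Σ(R_i − R̄_i)(R_m − R̄_m) = 485.6971  ⇒  Cov = 485.6971 / 7 = 69.3853
Σ(R_m − R̄_m)² = 266.4743  ⇒  Var(R_m) = 266.4743 / 7 = 38.0678
β = Cov / Var(R_m) = 69.3853 / 38.0678 = 1.8227
E(R) = R_f + β × MRP = 4.6% + 1.8227 × 3.8% = 11.53%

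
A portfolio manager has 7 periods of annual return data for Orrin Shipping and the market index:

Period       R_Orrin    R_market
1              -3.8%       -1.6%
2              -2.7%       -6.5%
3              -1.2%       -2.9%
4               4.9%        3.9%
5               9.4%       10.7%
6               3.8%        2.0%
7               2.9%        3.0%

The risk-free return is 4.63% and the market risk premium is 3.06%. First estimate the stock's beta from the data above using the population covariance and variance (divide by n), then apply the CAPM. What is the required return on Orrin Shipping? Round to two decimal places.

7.05%

Mean R_i = (-3.8 − 2.7 − 1.2 + 4.9 + 9.4 + 3.8 + 2.9) / 7 = 1.9000%
Mean R_m = (-1.6 − 6.5 − 2.9 + 3.9 + 10.7 + 2.0 + 3.0) / 7 = 1.2286%
Σ(R_i − R̄_i)(R_m − R̄_m) = 146.7600  ⇒  Cov = 146.7600 / 7 = 20.9657
Σ(R_m − R̄_m)² = 185.3543  ⇒  Var(R_m) = 185.3543 / 7 = 26.4792
β = Cov / Var(R_m) = 20.9657 / 26.4792 = 0.7918
E(R) = R_f + β × MRP = 4.63% + 0.7918 × 3.06% = 7.05%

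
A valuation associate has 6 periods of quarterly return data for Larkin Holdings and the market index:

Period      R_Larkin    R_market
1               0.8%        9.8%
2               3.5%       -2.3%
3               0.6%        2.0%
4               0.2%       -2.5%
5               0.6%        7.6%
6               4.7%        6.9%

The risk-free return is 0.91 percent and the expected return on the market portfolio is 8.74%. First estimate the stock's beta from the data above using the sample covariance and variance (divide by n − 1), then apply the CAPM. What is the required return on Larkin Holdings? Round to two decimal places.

0.92%

Mean R_i = (0.8 + 3.5 + 0.6 + 0.2 + 0.6 + 4.7) / 6 = 1.7333%
Mean R_m = (9.8 − 2.3 + 2.0 − 2.5 + 7.6 + 6.9) / 6 = 3.5833%
Σ(R_i − R̄_i)(R_m − R̄_m) = 0.2133  ⇒  Cov = 0.2133 / 5 = 0.0427
Σ(R_m − R̄_m)² = 139.9083  ⇒  Var(R_m) = 139.9083 / 5 = 27.9817
β = Cov / Var(R_m) = 0.0427 / 27.9817 = 0.0015
MRP = 8.74% − 0.91% = 7.83%
E(R) = R_f + β × MRP = 0.91% + 0.0015 × 7.83% = 0.92%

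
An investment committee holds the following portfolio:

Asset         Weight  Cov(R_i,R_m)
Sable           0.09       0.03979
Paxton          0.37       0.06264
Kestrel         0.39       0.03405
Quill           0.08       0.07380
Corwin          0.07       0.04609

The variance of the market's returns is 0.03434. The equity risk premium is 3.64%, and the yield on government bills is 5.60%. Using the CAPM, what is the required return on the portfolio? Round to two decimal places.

β_Sable = 0.03979 / 0.03434 = 1.1587
β_Paxton = 0.06264 / 0.03434 = 1.8241
β_Kestrel = 0.03405 / 0.03434 = 0.9916
β_Quill = 0.07380 / 0.03434 = 2.1491
β_Corwin = 0.04609 / 0.03434 = 1.3422
β_P = Σ w_i β_i = 0.09×1.1587 + 0.37×1.8241 + 0.39×0.9916 + 0.08×2.1491 + 0.07×1.3422 = 1.4318
E(R_P) = R_f + β_P × MRP = 5.60% + 1.4318 × 3.64% = 10.81%

10.81%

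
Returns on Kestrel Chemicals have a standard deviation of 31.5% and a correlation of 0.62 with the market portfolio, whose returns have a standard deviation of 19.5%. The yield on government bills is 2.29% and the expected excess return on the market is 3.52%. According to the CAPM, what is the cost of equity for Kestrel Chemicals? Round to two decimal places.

5.82%

β = ρ × σ_i / σ_m = 0.62 × 31.5% / 19.5% = 1.0015
E(R) = 2.29% + 1.0015 × 3.52% = 5.82%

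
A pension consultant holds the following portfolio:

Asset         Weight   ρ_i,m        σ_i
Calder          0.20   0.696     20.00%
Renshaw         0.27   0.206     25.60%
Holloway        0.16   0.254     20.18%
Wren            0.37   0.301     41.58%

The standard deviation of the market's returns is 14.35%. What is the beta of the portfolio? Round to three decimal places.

β_Calder = 0.696 × 20.00% / 14.35% = 0.9700
β_Renshaw = 0.206 × 25.60% / 14.35% = 0.3675
β_Holloway = 0.254 × 20.18% / 14.35% = 0.3572
β_Wren = 0.301 × 41.58% / 14.35% = 0.8722
β_P = Σ w_i β_i = 0.20×0.9700 + 0.27×0.3675 + 0.16×0.3572 + 0.37×0.8722 = 0.6731

0.673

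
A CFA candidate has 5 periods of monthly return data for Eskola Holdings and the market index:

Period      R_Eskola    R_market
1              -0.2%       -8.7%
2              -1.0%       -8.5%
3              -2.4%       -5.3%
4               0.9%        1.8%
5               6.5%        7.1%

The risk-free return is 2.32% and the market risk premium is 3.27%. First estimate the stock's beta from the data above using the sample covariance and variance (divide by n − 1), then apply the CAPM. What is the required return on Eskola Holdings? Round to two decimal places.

Mean R_i = (-0.2 − 1.0 − 2.4 + 0.9 + 6.5) / 5 = 0.7600%
Mean R_m = (-8.7 − 8.5 − 5.3 + 1.8 + 7.1) / 5 = -2.7200%
Σ(R_i − R̄_i)(R_m − R̄_m) = 81.0660  ⇒  Cov = 81.0660 / 4 = 20.2665
Σ(R_m − R̄_m)² = 192.6880  ⇒  Var(R_m) = 192.6880 / 4 = 48.1720
β = Cov / Var(R_m) = 20.2665 / 48.1720 = 0.4207
E(R) = R_f + β × MRP = 2.32% + 0.4207 × 3.27% = 3.70%

3.70%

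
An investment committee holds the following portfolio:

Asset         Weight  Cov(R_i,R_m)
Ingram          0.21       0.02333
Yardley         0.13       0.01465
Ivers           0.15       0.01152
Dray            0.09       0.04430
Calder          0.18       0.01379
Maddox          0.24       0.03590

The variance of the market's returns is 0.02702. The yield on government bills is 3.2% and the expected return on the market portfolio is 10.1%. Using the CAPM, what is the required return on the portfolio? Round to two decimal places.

9.23%

β_Ingram = 0.02333 / 0.02702 = 0.8634
β_Yardley = 0.01465 / 0.02702 = 0.5422
β_Ivers = 0.01152 / 0.02702 = 0.4264
β_Dray = 0.04430 / 0.02702 = 1.6395
β_Calder = 0.01379 / 0.02702 = 0.5104
β_Maddox = 0.03590 / 0.02702 = 1.3286
β_P = Σ w_i β_i = 0.21×0.8634 + 0.13×0.5422 + 0.15×0.4264 + 0.09×1.6395 + 0.18×0.5104 + 0.24×1.3286 = 0.8741
MRP = 10.1% − 3.2% = 6.90%
E(R_P) = R_f + β_P × MRP = 3.2% + 0.8741 × 6.9% = 9.23%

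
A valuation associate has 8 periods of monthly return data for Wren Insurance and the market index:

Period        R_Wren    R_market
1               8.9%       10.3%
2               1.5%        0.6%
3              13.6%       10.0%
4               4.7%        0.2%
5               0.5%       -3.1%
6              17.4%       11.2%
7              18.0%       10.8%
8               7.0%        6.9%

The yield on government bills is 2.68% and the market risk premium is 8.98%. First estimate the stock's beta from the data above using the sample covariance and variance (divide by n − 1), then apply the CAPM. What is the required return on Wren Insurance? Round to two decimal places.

12.24%

Mean R_i = (8.9 + 1.5 + 13.6 + 4.7 + 0.5 + 17.4 + 18.0 + 7.0) / 8 = 8.9500%
Mean R_m = (10.3 + 0.6 + 10.0 + 0.2 − 3.1 + 11.2 + 10.8 + 6.9) / 8 = 5.8625%
Σ(R_i − R̄_i)(R_m − R̄_m) = 245.7850  ⇒  Cov = 245.7850 / 7 = 35.1121
Σ(R_m − R̄_m)² = 230.8388  ⇒  Var(R_m) = 230.8388 / 7 = 32.9770
β = Cov / Var(R_m) = 35.1121 / 32.9770 = 1.0647
E(R) = R_f + β × MRP = 2.68% + 1.0647 × 8.98% = 12.24%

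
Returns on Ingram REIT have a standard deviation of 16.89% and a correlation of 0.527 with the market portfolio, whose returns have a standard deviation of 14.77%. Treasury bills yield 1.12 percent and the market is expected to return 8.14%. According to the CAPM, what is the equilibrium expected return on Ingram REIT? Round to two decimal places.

5.35%

β = ρ × σ_i / σ_m = 0.527 × 16.89% / 14.77% = 0.6026
MRP = 8.14% − 1.12% = 7.02%
E(R) = 1.12% + 0.6026 × 7.02% = 5.35%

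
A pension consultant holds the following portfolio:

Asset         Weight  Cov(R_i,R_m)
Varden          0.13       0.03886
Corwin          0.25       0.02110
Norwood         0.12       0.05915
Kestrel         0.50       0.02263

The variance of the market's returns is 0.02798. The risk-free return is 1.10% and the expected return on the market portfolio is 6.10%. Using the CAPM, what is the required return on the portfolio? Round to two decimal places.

β_Varden = 0.03886 / 0.02798 = 1.3888
β_Corwin = 0.02110 / 0.02798 = 0.7541
β_Norwood = 0.05915 / 0.02798 = 2.1140
β_Kestrel = 0.02263 / 0.02798 = 0.8088
β_P = Σ w_i β_i = 0.13×1.3888 + 0.25×0.7541 + 0.12×2.1140 + 0.50×0.8088 = 1.0271
MRP = 6.10% − 1.10% = 5.00%
E(R_P) = R_f + β_P × MRP = 1.10% + 1.0271 × 5.00% = 6.24%

6.24%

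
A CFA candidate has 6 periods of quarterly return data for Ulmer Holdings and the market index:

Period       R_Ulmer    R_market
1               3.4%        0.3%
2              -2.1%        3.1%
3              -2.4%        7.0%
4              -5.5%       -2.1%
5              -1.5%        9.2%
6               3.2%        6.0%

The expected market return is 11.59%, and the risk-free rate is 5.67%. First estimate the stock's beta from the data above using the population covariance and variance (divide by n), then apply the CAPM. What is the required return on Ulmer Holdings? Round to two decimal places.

6.56%

Mean R_i = (3.4 − 2.1 − 2.4 − 5.5 − 1.5 + 3.2) / 6 = -0.8167%
Mean R_m = (0.3 + 3.1 + 7.0 − 2.1 + 9.2 + 6.0) / 6 = 3.9167%
Σ(R_i − R̄_i)(R_m − R̄_m) = 13.8517  ⇒  Cov = 13.8517 / 6 = 2.3086
Σ(R_m − R̄_m)² = 91.7083  ⇒  Var(R_m) = 91.7083 / 6 = 15.2847
β = Cov / Var(R_m) = 2.3086 / 15.2847 = 0.1510
MRP = 11.59% − 5.67% = 5.92%
E(R) = R_f + β × MRP = 5.67% + 0.1510 × 5.92% = 6.56%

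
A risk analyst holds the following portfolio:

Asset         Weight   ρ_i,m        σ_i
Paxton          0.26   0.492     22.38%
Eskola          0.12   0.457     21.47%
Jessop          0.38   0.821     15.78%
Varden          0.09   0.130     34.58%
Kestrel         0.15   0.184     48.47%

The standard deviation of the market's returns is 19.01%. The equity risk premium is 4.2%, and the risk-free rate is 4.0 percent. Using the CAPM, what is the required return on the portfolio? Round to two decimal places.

6.37%

β_Paxton = 0.492 × 22.38% / 19.01% = 0.5792
β_Eskola = 0.457 × 21.47% / 19.01% = 0.5161
β_Jessop = 0.821 × 15.78% / 19.01% = 0.6815
β_Varden = 0.130 × 34.58% / 19.01% = 0.2365
β_Kestrel = 0.184 × 48.47% / 19.01% = 0.4691
β_P = Σ w_i β_i = 0.26×0.5792 + 0.12×0.5161 + 0.38×0.6815 + 0.09×0.2365 + 0.15×0.4691 = 0.5631
E(R_P) = R_f + β_P × MRP = 4.0% + 0.5631 × 4.2% = 6.37%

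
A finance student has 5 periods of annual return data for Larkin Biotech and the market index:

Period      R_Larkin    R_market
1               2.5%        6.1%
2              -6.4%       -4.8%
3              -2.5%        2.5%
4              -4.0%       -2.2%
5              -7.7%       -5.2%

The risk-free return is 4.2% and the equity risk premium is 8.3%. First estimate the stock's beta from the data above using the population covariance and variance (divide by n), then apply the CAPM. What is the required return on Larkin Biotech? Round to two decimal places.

10.74%

Mean R_i = (2.5 − 6.4 − 2.5 − 4.0 − 7.7) / 5 = -3.6200%
Mean R_m = (6.1 − 4.8 + 2.5 − 2.2 − 5.2) / 5 = -0.7200%
Σ(R_i − R̄_i)(R_m − R̄_m) = 75.5280  ⇒  Cov = 75.5280 / 5 = 15.1056
Σ(R_m − R̄_m)² = 95.7880  ⇒  Var(R_m) = 95.7880 / 5 = 19.1576
β = Cov / Var(R_m) = 15.1056 / 19.1576 = 0.7885
E(R) = R_f + β × MRP = 4.2% + 0.7885 × 8.3% = 10.74%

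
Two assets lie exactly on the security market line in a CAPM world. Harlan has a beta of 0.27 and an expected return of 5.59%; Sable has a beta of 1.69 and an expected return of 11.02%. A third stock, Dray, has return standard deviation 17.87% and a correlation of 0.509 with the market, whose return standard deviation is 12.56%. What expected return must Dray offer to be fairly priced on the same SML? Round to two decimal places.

MRP = (11.02% − 5.59%) / (1.69 − 0.27) = 3.8239%
R_f = 5.59% − 0.27 × 3.8239% = 4.5575%
β_Dray = ρ·σ_i/σ_m = 0.509 × 17.87 / 12.56 = 0.7242
E(R_Dray) = R_f + β × MRP = 4.5575% + 0.7242 × 3.8239% = 7.33%

7.33%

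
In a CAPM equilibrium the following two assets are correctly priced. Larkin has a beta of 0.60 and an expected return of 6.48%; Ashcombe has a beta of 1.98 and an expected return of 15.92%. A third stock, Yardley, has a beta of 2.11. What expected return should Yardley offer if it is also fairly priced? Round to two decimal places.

MRP (SML slope) = (15.92% − 6.48%) / (1.98 − 0.60) = 9.44% / 1.38 = 6.8406%
R_f (intercept) = 6.48% − 0.60 × 6.8406% = 2.3756%
E(R_Yardley) = R_f + β × MRP = 2.3756% + 2.11 × 6.8406% = 16.81%

16.81%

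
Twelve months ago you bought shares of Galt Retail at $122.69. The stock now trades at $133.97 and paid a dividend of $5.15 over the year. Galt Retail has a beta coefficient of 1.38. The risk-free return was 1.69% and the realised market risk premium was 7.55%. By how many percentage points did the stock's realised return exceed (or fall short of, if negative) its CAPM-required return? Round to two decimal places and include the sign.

Realised HPR = (P1 + D1 − P0) / P0 = (133.97 + 5.15 − 122.69) / 122.69 = 16.43 / 122.69 = 13.3915%
CAPM required = R_f + β·MRP = 1.69% + 1.38 × 7.55% = 12.1090%
α = realised − required = 13.3915% − 12.1090% = +1.28%

+1.28%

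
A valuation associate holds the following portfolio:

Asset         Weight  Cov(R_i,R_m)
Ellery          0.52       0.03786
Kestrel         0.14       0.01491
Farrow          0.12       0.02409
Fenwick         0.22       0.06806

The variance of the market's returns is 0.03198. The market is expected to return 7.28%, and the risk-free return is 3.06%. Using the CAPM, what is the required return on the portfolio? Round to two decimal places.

8.29%

β_Ellery = 0.03786 / 0.03198 = 1.1839
β_Kestrel = 0.01491 / 0.03198 = 0.4662
β_Farrow = 0.02409 / 0.03198 = 0.7533
β_Fenwick = 0.06806 / 0.03198 = 2.1282
β_P = Σ w_i β_i = 0.52×1.1839 + 0.14×0.4662 + 0.12×0.7533 + 0.22×2.1282 = 1.2395
MRP = 7.28% − 3.06% = 4.22%
E(R_P) = R_f + β_P × MRP = 3.06% + 1.2395 × 4.22% = 8.29%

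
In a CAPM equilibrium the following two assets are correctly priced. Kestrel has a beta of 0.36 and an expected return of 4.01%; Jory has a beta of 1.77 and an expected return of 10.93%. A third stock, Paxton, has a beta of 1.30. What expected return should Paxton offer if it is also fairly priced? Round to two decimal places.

MRP (SML slope) = (10.93% − 4.01%) / (1.77 − 0.36) = 6.92% / 1.41 = 4.9078%
R_f (intercept) = 4.01% − 0.36 × 4.9078% = 2.2432%
E(R_Paxton) = R_f + β × MRP = 2.2432% + 1.30 × 4.9078% = 8.62%

8.62%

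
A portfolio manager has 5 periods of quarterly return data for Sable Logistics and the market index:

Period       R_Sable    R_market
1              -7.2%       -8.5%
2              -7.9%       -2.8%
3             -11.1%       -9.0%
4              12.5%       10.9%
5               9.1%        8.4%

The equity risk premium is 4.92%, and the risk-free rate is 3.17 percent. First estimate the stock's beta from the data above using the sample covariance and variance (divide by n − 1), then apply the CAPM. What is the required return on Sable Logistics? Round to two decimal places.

Mean R_i = (-7.2 − 7.9 − 11.1 + 12.5 + 9.1) / 5 = -0.9200%
Mean R_m = (-8.5 − 2.8 − 9.0 + 10.9 + 8.4) / 5 = -0.2000%
Σ(R_i − R̄_i)(R_m − R̄_m) = 394.9900  ⇒  Cov = 394.9900 / 4 = 98.7475
Σ(R_m − R̄_m)² = 350.2600  ⇒  Var(R_m) = 350.2600 / 4 = 87.5650
β = Cov / Var(R_m) = 98.7475 / 87.5650 = 1.1277
E(R) = R_f + β × MRP = 3.17% + 1.1277 × 4.92% = 8.72%

8.72%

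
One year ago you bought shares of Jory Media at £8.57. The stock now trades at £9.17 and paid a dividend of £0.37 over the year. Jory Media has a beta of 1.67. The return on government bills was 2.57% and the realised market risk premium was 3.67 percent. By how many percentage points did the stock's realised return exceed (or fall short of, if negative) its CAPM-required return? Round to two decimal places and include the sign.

+2.62%

Realised HPR = (P1 + D1 − P0) / P0 = (9.17 + 0.37 − 8.57) / 8.57 = 0.97 / 8.57 = 11.3186%
CAPM required = R_f + β·MRP = 2.57% + 1.67 × 3.67% = 8.6989%
α = realised − required = 11.3186% − 8.6989% = +2.62%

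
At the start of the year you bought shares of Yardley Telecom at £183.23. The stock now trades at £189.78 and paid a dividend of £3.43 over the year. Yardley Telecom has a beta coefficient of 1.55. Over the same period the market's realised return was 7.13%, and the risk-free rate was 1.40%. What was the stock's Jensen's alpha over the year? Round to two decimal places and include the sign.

Realised HPR = (P1 + D1 − P0) / P0 = (189.78 + 3.43 − 183.23) / 183.23 = 9.98 / 183.23 = 5.4467%
MRP = 7.13% − 1.40% = 5.73%
CAPM required = R_f + β·MRP = 1.40% + 1.55 × 5.73% = 10.2815%
α = realised − required = 5.4467% − 10.2815% = -4.83%

-4.83%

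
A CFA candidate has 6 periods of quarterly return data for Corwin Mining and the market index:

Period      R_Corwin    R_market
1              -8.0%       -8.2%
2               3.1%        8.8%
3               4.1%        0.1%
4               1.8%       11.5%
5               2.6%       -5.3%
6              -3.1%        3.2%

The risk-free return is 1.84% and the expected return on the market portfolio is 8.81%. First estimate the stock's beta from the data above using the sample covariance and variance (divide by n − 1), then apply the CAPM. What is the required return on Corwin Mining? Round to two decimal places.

3.93%

Mean R_i = (-8.0 + 3.1 + 4.1 + 1.8 + 2.6 − 3.1) / 6 = 0.0833%
Mean R_m = (-8.2 + 8.8 + 0.1 + 11.5 − 5.3 + 3.2) / 6 = 1.6833%
Σ(R_i − R̄_i)(R_m − R̄_m) = 89.4483  ⇒  Cov = 89.4483 / 5 = 17.8897
Σ(R_m − R̄_m)² = 298.2683  ⇒  Var(R_m) = 298.2683 / 5 = 59.6537
β = Cov / Var(R_m) = 17.8897 / 59.6537 = 0.2999
MRP = 8.81% − 1.84% = 6.97%
E(R) = R_f + β × MRP = 1.84% + 0.2999 × 6.97% = 3.93%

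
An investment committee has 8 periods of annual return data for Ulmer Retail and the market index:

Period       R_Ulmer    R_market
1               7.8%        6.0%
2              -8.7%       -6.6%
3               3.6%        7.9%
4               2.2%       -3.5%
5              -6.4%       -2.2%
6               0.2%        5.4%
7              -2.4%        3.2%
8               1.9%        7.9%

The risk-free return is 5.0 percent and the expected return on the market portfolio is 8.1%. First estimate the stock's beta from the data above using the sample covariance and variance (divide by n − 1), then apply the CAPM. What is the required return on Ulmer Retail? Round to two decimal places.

Mean R_i = (7.8 − 8.7 + 3.6 + 2.2 − 6.4 + 0.2 − 2.4 + 1.9) / 8 = -0.2250%
Mean R_m = (6.0 − 6.6 + 7.9 − 3.5 − 2.2 + 5.4 + 3.2 + 7.9) / 8 = 2.2625%
Σ(R_i − R̄_i)(R_m − R̄_m) = 151.5225  ⇒  Cov = 151.5225 / 7 = 21.6461
Σ(R_m − R̄_m)² = 219.9188  ⇒  Var(R_m) = 219.9188 / 7 = 31.4170
β = Cov / Var(R_m) = 21.6461 / 31.4170 = 0.6890
MRP = 8.1% − 5.0% = 3.10%
E(R) = R_f + β × MRP = 5.0% + 0.6890 × 3.1% = 7.14%

7.14%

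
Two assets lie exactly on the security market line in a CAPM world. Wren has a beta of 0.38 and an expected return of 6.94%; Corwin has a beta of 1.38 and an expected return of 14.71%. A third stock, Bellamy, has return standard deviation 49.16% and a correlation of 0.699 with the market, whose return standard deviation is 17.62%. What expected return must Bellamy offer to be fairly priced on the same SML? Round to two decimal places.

19.14%

MRP = (14.71% − 6.94%) / (1.38 − 0.38) = 7.7700%
R_f = 6.94% − 0.38 × 7.7700% = 3.9874%
β_Bellamy = ρ·σ_i/σ_m = 0.699 × 49.16 / 17.62 = 1.9502
E(R_Bellamy) = R_f + β × MRP = 3.9874% + 1.9502 × 7.7700% = 19.14%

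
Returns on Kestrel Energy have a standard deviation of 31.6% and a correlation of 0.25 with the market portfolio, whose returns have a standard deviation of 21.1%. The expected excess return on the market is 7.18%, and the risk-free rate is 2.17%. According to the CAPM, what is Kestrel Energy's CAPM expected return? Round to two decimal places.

β = ρ × σ_i / σ_m = 0.25 × 31.6% / 21.1% = 0.3744
E(R) = 2.17% + 0.3744 × 7.18% = 4.86%

4.86%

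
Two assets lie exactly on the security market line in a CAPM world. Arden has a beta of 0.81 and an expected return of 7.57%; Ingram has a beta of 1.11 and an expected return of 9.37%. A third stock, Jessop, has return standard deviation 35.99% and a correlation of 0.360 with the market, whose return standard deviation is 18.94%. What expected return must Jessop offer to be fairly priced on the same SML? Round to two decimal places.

MRP = (9.37% − 7.57%) / (1.11 − 0.81) = 6.0000%
R_f = 7.57% − 0.81 × 6.0000% = 2.7100%
β_Jessop = ρ·σ_i/σ_m = 0.360 × 35.99 / 18.94 = 0.6841
E(R_Jessop) = R_f + β × MRP = 2.7100% + 0.6841 × 6.0000% = 6.81%

6.81%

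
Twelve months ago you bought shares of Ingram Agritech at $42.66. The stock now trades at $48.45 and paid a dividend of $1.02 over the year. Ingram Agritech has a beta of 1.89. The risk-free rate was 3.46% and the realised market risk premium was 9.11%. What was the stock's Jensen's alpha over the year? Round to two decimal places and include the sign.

-4.71%

Realised HPR = (P1 + D1 − P0) / P0 = (48.45 + 1.02 − 42.66) / 42.66 = 6.81 / 42.66 = 15.9634%
CAPM required = R_f + β·MRP = 3.46% + 1.89 × 9.11% = 20.6779%
α = realised − required = 15.9634% − 20.6779% = -4.71%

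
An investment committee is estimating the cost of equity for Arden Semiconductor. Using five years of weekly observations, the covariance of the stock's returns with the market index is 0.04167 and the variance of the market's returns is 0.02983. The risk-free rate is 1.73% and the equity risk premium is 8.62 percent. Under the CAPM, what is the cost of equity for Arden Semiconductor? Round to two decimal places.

13.77%

β = Cov(R_i, R_m) / Var(R_m) = 0.04167 / 0.02983 = 1.3969
E(R) = R_f + β × MRP = 1.73% + 1.3969 × 8.62% = 13.77%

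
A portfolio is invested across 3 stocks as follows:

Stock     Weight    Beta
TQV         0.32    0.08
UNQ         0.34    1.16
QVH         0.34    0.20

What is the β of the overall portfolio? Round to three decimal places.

0.488

β_P = Σ w_i β_i = 0.32×0.08 + 0.34×1.16 + 0.34×0.20 = 0.4880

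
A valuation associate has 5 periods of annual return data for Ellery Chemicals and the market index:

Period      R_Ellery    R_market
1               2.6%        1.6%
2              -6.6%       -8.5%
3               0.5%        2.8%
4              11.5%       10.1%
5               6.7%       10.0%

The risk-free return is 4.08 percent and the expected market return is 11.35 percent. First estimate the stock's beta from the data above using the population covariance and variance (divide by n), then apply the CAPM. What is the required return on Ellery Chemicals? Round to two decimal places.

10.24%

Mean R_i = (2.6 − 6.6 + 0.5 + 11.5 + 6.7) / 5 = 2.9400%
Mean R_m = (1.6 − 8.5 + 2.8 + 10.1 + 10.0) / 5 = 3.2000%
Σ(R_i − R̄_i)(R_m − R̄_m) = 197.7700  ⇒  Cov = 197.7700 / 5 = 39.5540
Σ(R_m − R̄_m)² = 233.4600  ⇒  Var(R_m) = 233.4600 / 5 = 46.6920
β = Cov / Var(R_m) = 39.5540 / 46.6920 = 0.8471
MRP = 11.35% − 4.08% = 7.27%
E(R) = R_f + β × MRP = 4.08% + 0.8471 × 7.27% = 10.24%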